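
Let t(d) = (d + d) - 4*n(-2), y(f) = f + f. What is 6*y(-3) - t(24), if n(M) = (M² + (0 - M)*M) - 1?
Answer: -88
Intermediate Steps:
y(f) = 2*f
n(M) = -1 (n(M) = (M² + (-M)*M) - 1 = (M² - M²) - 1 = 0 - 1 = -1)
t(d) = 4 + 2*d (t(d) = (d + d) - 4*(-1) = 2*d + 4 = 4 + 2*d)
6*y(-3) - t(24) = 6*(2*(-3)) - (4 + 2*24) = 6*(-6) - (4 + 48) = -36 - 1*52 = -36 - 52 = -88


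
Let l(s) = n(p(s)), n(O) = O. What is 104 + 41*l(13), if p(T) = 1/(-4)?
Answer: 375/4 ≈ 93.750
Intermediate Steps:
p(T) = -¼
l(s) = -¼
104 + 41*l(13) = 104 + 41*(-¼) = 104 - 41/4 = 375/4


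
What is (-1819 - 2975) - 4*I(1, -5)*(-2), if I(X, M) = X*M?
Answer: -4834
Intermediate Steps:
I(X, M) = M*X
(-1819 - 2975) - 4*I(1, -5)*(-2) = (-1819 - 2975) - (-20)*(-2) = -4794 - 4*(-5)*(-2) = -4794 + 20*(-2) = -4794 - 40 = -4834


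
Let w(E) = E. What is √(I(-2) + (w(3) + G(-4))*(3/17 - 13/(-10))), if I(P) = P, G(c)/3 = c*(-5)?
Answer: √2630410/170 ≈ 9.5403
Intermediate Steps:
G(c) = -15*c (G(c) = 3*(c*(-5)) = 3*(-5*c) = -15*c)
√(I(-2) + (w(3) + G(-4))*(3/17 - 13/(-10))) = √(-2 + (3 - 15*(-4))*(3/17 - 13/(-10))) = √(-2 + (3 + 60)*(3*(1/17) - 13*(-⅒))) = √(-2 + 63*(3/17 + 13/10)) = √(-2 + 63*(251/170)) = √(-2 + 15813/170) = √(15473/170) = √2630410/170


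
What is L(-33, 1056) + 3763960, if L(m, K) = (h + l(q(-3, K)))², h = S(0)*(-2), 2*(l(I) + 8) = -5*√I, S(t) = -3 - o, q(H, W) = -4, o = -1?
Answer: 3763951 + 40*I ≈ 3.764e+6 + 40.0*I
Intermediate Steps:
S(t) = -2 (S(t) = -3 - 1*(-1) = -3 + 1 = -2)
l(I) = -8 - 5*√I/2 (l(I) = -8 + (-5*√I)/2 = -8 - 5*√I/2)
h = 4 (h = -2*(-2) = 4)
L(m, K) = (-4 - 5*I)² (L(m, K) = (4 + (-8 - 5*I))² = (-4 - 5*I)²)
L(-33, 1056) + 3763960 = (-9 + 40*I) + 3763960 = 3763951 + 40*I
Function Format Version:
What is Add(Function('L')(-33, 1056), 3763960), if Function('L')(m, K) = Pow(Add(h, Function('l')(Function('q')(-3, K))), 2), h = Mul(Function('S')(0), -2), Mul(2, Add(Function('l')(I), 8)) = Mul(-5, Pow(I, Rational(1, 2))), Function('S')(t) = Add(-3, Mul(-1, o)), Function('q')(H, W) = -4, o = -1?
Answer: Add(3763951, Mul(40, I)) ≈ Add(3.7640e+6, Mul(40.000, I))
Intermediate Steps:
Function('S')(t) = -2 (Function('S')(t) = Add(-3, Mul(-1, -1)) = Add(-3, 1) = -2)
Function('l')(I) = Add(-8, Mul(Rational(-5, 2), Pow(I, Rational(1, 2)))) (Function('l')(I) = Add(-8, Mul(Rational(1, 2), Mul(-5, Pow(I, Rational(1, 2))))) = Add(-8, Mul(Rational(-5, 2), Pow(I, Rational(1, 2)))))
h = 4 (h = Mul(-2, -2) = 4)
Function('L')(m, K) = Pow(Add(-4, Mul(-5, I)), 2) (Function('L')(m, K) = Pow(Add(4, Add(-8, Mul(Rational(-5, 2), Pow(-4, Rational(1, 2))))), 2) = Pow(Add(4, Add(-8, Mul(Rational(-5, 2), Mul(2, I)))), 2) = Pow(Add(4, Add(-8, Mul(-5, I))), 2) = Pow(Add(-4, Mul(-5, I)), 2))
Add(Function('L')(-33, 1056), 3763960) = Add(Add(-9, Mul(40, I)), 3763960) = Add(3763951, Mul(40, I))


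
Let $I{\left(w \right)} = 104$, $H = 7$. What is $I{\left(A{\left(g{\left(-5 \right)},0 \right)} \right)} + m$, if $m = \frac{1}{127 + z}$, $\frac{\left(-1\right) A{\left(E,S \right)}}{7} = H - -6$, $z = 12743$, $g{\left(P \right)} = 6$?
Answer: $\frac{1338481}{12870} \approx 104.0$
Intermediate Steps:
$A{\left(E,S \right)} = -91$ ($A{\left(E,S \right)} = - 7 \left(7 - -6\right) = - 7 \left(7 + 6\right) = \left(-7\right) 13 = -91$)
$m = \frac{1}{12870}$ ($m = \frac{1}{127 + 12743} = \frac{1}{12870} \approx 7.77 \cdot 10^{-5}$)
$I{\left(A{\left(g{\left(-5 \right)},0 \right)} \right)} + m = 104 + \frac{1}{12870} = \frac{1338481}{12870}$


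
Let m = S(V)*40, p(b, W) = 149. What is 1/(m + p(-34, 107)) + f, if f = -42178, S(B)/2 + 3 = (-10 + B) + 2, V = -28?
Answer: -125310839/2971 ≈ -42178.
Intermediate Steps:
S(B) = -22 + 2*B (S(B) = -6 + 2*((-10 + B) + 2) = -6 + 2*(-8 + B) = -6 + (-16 + 2*B) = -22 + 2*B)
m = -3120 (m = (-22 + 2*(-28))*40 = (-22 - 56)*40 = -78*40 = -3120)
1/(m + p(-34, 107)) + f = 1/(-3120 + 149) - 42178 = 1/(-2971) - 42178 = -1/2971 - 42178 = -125310839/2971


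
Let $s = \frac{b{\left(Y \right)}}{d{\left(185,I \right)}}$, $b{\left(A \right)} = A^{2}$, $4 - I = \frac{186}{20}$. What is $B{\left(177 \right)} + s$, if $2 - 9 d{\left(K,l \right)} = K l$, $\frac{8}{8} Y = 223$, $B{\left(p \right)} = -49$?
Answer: $\frac{266279}{655} \approx 406.53$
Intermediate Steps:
$I = - \frac{53}{10}$ ($I = 4 - \frac{186}{20} = 4 - 186 \cdot \frac{1}{20} = 4 - \frac{93}{10} = - \frac{53}{10} \approx -5.3$)
$Y = 223$
$d{\left(K,l \right)} = \frac{2}{9} - \frac{K l}{9}$
$s = \frac{298374}{655}$ ($s = \frac{223^{2}}{\frac{2}{9} - \frac{185}{9} \left(- \frac{53}{10}\right)} = \frac{49729}{\frac{2}{9} + \frac{1961}{18}} = \frac{49729}{\frac{655}{6}} = 49729 \cdot \frac{6}{655} = \frac{298374}{655} \approx 455.53$)
$B{\left(177 \right)} + s = -49 + \frac{298374}{655} = \frac{266279}{655}$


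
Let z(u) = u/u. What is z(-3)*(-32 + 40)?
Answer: 8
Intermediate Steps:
z(u) = 1
z(-3)*(-32 + 40) = 1*(-32 + 40) = 1*8 = 8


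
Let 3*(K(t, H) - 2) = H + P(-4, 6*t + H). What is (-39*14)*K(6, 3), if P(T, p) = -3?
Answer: -1092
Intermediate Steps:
K(t, H) = 1 + H/3 (K(t, H) = 2 + (H - 3)/3 = 2 + (-3 + H)/3 = 2 + (-1 + H/3) = 1 + H/3)
(-39*14)*K(6, 3) = (-39*14)*(1 + (⅓)*3) = -546*(1 + 1) = -546*2 = -1092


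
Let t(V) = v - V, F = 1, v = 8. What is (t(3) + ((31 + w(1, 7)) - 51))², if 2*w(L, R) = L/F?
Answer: 841/4 ≈ 210.25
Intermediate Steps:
w(L, R) = L/2 (w(L, R) = (L/1)/2 = (L*1)/2 = L/2)
t(V) = 8 - V
(t(3) + ((31 + w(1, 7)) - 51))² = ((8 - 1*3) + ((31 + (½)*1) - 51))² = ((8 - 3) + ((31 + ½) - 51))² = (5 + (63/2 - 51))² = (5 - 39/2)² = (-29/2)² = 841/4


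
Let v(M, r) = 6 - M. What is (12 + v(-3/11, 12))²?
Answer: 40401/121 ≈ 333.89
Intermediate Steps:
(12 + v(-3/11, 12))² = (12 + (6 - (-3)/11))² = (12 + (6 - 1*(-3/11)))² = (12 + (6 + 3/11))² = (12 + 69/11)² = (201/11)² = 40401/121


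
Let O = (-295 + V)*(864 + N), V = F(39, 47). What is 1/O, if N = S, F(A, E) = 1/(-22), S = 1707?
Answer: -22/16688361 ≈ -1.3183e-6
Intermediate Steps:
F(A, E) = -1/22
V = -1/22 ≈ -0.045455
N = 1707
O = -16688361/22 (O = (-295 - 1/22)*(864 + 1707) = -6491/22*2571 = -16688361/22 ≈ -7.5856e+5)
1/O = 1/(-16688361/22) = -22/16688361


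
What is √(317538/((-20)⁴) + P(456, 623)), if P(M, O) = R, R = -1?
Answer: √157538/400 ≈ 0.99228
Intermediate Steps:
P(M, O) = -1
√(317538/((-20)⁴) + P(456, 623)) = √(317538/((-20)⁴) - 1) = √(317538/160000 - 1) = √(317538*(1/160000) - 1) = √(158769/80000 - 1) = √(78769/80000) = √157538/400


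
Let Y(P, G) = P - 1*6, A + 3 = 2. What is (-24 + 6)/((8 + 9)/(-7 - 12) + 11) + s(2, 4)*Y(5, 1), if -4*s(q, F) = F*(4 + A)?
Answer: 39/32 ≈ 1.2188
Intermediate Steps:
A = -1 (A = -3 + 2 = -1)
Y(P, G) = -6 + P (Y(P, G) = P - 6 = -6 + P)
s(q, F) = -3*F/4 (s(q, F) = -F*(4 - 1)/4 = -F*3/4 = -3*F/4)
(-24 + 6)/((8 + 9)/(-7 - 12) + 11) + s(2, 4)*Y(5, 1) = (-24 + 6)/((8 + 9)/(-7 - 12) + 11) + (-¾*4)*(-6 + 5) = -18/(17/(-19) + 11) - 3*(-1) = -18/(17*(-1/19) + 11) + 3 = -18/(-17/19 + 11) + 3 = -18/192/19 + 3 = -18*19/192 + 3 = -57/32 + 3 = 39/32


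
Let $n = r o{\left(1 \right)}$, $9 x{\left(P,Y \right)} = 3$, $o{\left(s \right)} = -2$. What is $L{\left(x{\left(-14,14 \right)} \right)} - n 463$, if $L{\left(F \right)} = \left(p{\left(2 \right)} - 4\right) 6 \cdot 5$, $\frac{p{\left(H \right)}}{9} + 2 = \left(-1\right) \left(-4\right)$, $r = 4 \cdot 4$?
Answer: $15236$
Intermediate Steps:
$r = 16$
$p{\left(H \right)} = 18$ ($p{\left(H \right)} = -18 + 9 \left(\left(-1\right) \left(-4\right)\right) = -18 + 9 \cdot 4 = -18 + 36 = 18$)
$x{\left(P,Y \right)} = \frac{1}{3}$ ($x{\left(P,Y \right)} = \frac{1}{9} \cdot 3 = \frac{1}{3}$)
$n = -32$ ($n = 16 \left(-2\right) = -32$)
$L{\left(F \right)} = 420$ ($L{\left(F \right)} = \left(18 - 4\right) 6 \cdot 5 = 14 \cdot 6 \cdot 5 = 84 \cdot 5 = 420$)
$L{\left(x{\left(-14,14 \right)} \right)} - n 463 = 420 - \left(-32\right) 463 = 420 - -14816 = 420 + 14816 = 15236$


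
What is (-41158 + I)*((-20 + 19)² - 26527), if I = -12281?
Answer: 1417522914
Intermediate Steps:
(-41158 + I)*((-20 + 19)² - 26527) = (-41158 - 12281)*((-20 + 19)² - 26527) = -53439*((-1)² - 26527) = -53439*(1 - 26527) = -53439*(-26526) = 1417522914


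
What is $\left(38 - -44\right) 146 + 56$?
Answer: $12028$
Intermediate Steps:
$\left(38 - -44\right) 146 + 56 = \left(38 + 44\right) 146 + 56 = 82 \cdot 146 + 56 = 11972 + 56 = 12028$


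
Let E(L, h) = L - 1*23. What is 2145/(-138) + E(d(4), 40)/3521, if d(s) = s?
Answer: -2518389/161966 ≈ -15.549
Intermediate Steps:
E(L, h) = -23 + L (E(L, h) = L - 23 = -23 + L)
2145/(-138) + E(d(4), 40)/3521 = 2145/(-138) + (-23 + 4)/3521 = 2145*(-1/138) - 19*1/3521 = -715/46 - 19/3521 = -2518389/161966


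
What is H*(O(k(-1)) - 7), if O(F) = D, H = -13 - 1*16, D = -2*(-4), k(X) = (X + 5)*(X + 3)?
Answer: -29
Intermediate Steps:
k(X) = (3 + X)*(5 + X) (k(X) = (5 + X)*(3 + X) = (3 + X)*(5 + X))
D = 8
H = -29 (H = -13 - 16 = -29)
O(F) = 8
H*(O(k(-1)) - 7) = -29*(8 - 7) = -29*1 = -29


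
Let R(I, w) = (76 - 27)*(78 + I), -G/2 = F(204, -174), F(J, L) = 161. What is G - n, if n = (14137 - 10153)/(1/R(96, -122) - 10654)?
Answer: -29215225382/90836003 ≈ -321.63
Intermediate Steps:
G = -322 (G = -2*161 = -322)
R(I, w) = 3822 + 49*I (R(I, w) = 49*(78 + I) = 3822 + 49*I)
n = -33967584/90836003 (n = (14137 - 10153)/(1/(3822 + 49*96) - 10654) = 3984/(1/(3822 + 4704) - 10654) = 3984/(1/8526 - 10654) = 3984/(-90836003/8526) = 3984*(-8526/90836003) = -33967584/90836003 ≈ -0.37394)
G - n = -322 - 1*(-33967584/90836003) = -322 + 33967584/90836003 = -29215225382/90836003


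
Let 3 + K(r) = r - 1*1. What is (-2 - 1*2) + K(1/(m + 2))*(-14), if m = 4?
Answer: 149/3 ≈ 49.667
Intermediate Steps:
K(r) = -4 + r (K(r) = -3 + (r - 1*1) = -3 + (r - 1) = -3 + (-1 + r) = -4 + r)
(-2 - 1*2) + K(1/(m + 2))*(-14) = (-2 - 1*2) + (-4 + 1/(4 + 2))*(-14) = (-2 - 2) + (-4 + 1/6)*(-14) = -4 + (-4 + ⅙)*(-14) = -4 - 23/6*(-14) = -4 + 161/3 = 149/3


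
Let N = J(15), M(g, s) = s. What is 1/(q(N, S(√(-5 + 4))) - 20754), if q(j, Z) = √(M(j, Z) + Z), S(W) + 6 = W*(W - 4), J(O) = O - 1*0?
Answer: 1/(-20754 + √2*√(-7 - 4*I)) ≈ -4.8186e-5 + 9.01e-9*I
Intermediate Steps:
J(O) = O (J(O) = O + 0 = O)
N = 15
S(W) = -6 + W*(-4 + W) (S(W) = -6 + W*(W - 4) = -6 + W*(-4 + W))
q(j, Z) = √2*√Z (q(j, Z) = √(Z + Z) = √(2*Z) = √2*√Z)
1/(q(N, S(√(-5 + 4))) - 20754) = 1/(√2*√(-6 + (√(-5 + 4))² - 4*√(-5 + 4)) - 20754) = 1/(√2*√(-6 + (√(-1))² - 4*I) - 20754) = 1/(√2*√(-6 + I² - 4*I) - 20754) = 1/(√2*√(-6 - 1 - 4*I) - 20754) = 1/(√2*√(-7 - 4*I) - 20754) = 1/(-20754 + √2*√(-7 - 4*I))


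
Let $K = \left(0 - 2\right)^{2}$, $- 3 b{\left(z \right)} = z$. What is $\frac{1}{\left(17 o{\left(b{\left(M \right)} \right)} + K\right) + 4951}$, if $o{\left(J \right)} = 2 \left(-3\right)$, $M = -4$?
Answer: $\frac{1}{4853} \approx 0.00020606$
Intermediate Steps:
$b{\left(z \right)} = - \frac{z}{3}$
$K = 4$ ($K = \left(-2\right)^{2} = 4$)
$o{\left(J \right)} = -6$
$\frac{1}{\left(17 o{\left(b{\left(M \right)} \right)} + K\right) + 4951} = \frac{1}{\left(17 \left(-6\right) + 4\right) + 4951} = \frac{1}{\left(-102 + 4\right) + 4951} = \frac{1}{-98 + 4951} = \frac{1}{4853}$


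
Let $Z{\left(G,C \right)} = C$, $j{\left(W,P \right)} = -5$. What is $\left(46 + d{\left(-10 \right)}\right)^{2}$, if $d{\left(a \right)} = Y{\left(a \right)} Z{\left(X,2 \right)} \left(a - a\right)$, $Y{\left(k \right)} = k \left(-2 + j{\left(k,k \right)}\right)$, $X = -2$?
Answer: $2116$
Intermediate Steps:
$Y{\left(k \right)} = - 7 k$ ($Y{\left(k \right)} = k \left(-2 - 5\right) = k \left(-7\right) = - 7 k$)
$d{\left(a \right)} = 0$ ($d{\left(a \right)} = - 7 a 2 \left(a - a\right) = - 14 a 0 = 0$)
$\left(46 + d{\left(-10 \right)}\right)^{2} = \left(46 + 0\right)^{2} = 46^{2} = 2116$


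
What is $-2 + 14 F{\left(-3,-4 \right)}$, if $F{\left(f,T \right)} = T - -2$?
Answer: $-30$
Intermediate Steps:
$F{\left(f,T \right)} = 2 + T$ ($F{\left(f,T \right)} = T + 2 = 2 + T$)
$-2 + 14 F{\left(-3,-4 \right)} = -2 + 14 \left(2 - 4\right) = -2 + 14 \left(-2\right) = -2 - 28 = -30$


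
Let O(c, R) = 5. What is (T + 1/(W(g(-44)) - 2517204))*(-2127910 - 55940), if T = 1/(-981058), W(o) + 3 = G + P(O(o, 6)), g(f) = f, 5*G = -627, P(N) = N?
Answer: 19099872389475/6174110460973 ≈ 3.0935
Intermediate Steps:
G = -627/5 (G = (⅕)*(-627) = -627/5 ≈ -125.40)
W(o) = -617/5 (W(o) = -3 + (-627/5 + 5) = -3 - 602/5 = -617/5)
T = -1/981058 ≈ -1.0193e-6
(T + 1/(W(g(-44)) - 2517204))*(-2127910 - 55940) = (-1/981058 + 1/(-617/5 - 2517204))*(-2127910 - 55940) = (-1/981058 + 1/(-12586637/5))*(-2183850) = (-1/981058 - 5/12586637)*(-2183850) = -17491927/12348220921946*(-2183850) = 19099872389475/6174110460973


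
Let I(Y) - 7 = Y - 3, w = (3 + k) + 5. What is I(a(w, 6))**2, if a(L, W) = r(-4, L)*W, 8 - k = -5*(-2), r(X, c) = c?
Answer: 1600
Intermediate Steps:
k = -2 (k = 8 - (-5)*(-2) = 8 - 1*10 = 8 - 10 = -2)
w = 6 (w = (3 - 2) + 5 = 1 + 5 = 6)
a(L, W) = L*W
I(Y) = 4 + Y (I(Y) = 7 + (Y - 3) = 7 + (-3 + Y) = 4 + Y)
I(a(w, 6))**2 = (4 + 6*6)**2 = (4 + 36)**2 = 40**2 = 1600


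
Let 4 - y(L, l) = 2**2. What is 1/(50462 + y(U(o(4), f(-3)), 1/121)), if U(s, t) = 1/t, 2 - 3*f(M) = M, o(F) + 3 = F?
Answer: 1/50462 ≈ 1.9817e-5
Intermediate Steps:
o(F) = -3 + F
f(M) = 2/3 - M/3
y(L, l) = 0 (y(L, l) = 4 - 1*2**2 = 4 - 1*4 = 4 - 4 = 0)
1/(50462 + y(U(o(4), f(-3)), 1/121)) = 1/(50462 + 0) = 1/50462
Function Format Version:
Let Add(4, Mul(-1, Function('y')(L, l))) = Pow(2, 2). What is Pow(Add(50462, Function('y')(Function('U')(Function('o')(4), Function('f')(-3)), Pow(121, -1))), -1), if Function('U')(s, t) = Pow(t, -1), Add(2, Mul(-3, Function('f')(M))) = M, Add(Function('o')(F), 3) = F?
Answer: Rational(1, 50462) ≈ 1.9817e-5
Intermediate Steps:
Function('o')(F) = Add(-3, F)
Function('f')(M) = Add(Rational(2, 3), Mul(Rational(-1, 3), M))
Function('y')(L, l) = 0 (Function('y')(L, l) = Add(4, Mul(-1, Pow(2, 2))) = Add(4, Mul(-1, 4)) = Add(4, -4) = 0)
Pow(Add(50462, Function('y')(Function('U')(Function('o')(4), Function('f')(-3)), Pow(121, -1))), -1) = Pow(Add(50462, 0), -1) = Pow(50462, -1) = Rational(1, 50462)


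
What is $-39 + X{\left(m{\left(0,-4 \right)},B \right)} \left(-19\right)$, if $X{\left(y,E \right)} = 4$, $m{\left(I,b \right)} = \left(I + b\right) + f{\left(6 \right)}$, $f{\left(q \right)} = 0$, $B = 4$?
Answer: $-115$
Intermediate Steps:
$m{\left(I,b \right)} = I + b$ ($m{\left(I,b \right)} = \left(I + b\right) + 0 = I + b$)
$-39 + X{\left(m{\left(0,-4 \right)},B \right)} \left(-19\right) = -39 + 4 \left(-19\right) = -39 - 76 = -115$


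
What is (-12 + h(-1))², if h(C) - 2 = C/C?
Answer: 81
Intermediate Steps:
h(C) = 3 (h(C) = 2 + C/C = 2 + 1 = 3)
(-12 + h(-1))² = (-12 + 3)² = (-9)² = 81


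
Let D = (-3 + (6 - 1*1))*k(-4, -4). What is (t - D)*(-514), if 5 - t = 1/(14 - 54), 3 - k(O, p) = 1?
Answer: -10537/20 ≈ -526.85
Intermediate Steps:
k(O, p) = 2 (k(O, p) = 3 - 1*1 = 3 - 1 = 2)
t = 201/40 (t = 5 - 1/(14 - 54) = 5 - 1/(-40) = 5 - 1*(-1/40) = 5 + 1/40 = 201/40 ≈ 5.0250)
D = 4 (D = (-3 + (6 - 1*1))*2 = (-3 + (6 - 1))*2 = (-3 + 5)*2 = 2*2 = 4)
(t - D)*(-514) = (201/40 - 1*4)*(-514) = (201/40 - 4)*(-514) = (41/40)*(-514) = -10537/20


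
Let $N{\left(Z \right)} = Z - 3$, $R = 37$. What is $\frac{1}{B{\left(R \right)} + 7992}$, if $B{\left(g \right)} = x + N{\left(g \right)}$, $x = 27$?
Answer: $\frac{1}{8053} \approx 0.00012418$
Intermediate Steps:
$N{\left(Z \right)} = -3 + Z$
$B{\left(g \right)} = 24 + g$ ($B{\left(g \right)} = 27 + \left(-3 + g\right) = 24 + g$)
$\frac{1}{B{\left(R \right)} + 7992} = \frac{1}{\left(24 + 37\right) + 7992} = \frac{1}{61 + 7992} = \frac{1}{8053}$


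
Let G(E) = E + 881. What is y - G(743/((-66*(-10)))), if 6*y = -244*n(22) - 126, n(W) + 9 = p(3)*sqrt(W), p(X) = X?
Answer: -354503/660 - 122*sqrt(22) ≈ -1109.4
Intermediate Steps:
n(W) = -9 + 3*sqrt(W)
G(E) = 881 + E
y = 345 - 122*sqrt(22) (y = (-244*(-9 + 3*sqrt(22)) - 126)/6 = ((2196 - 732*sqrt(22)) - 126)/6 = (2070 - 732*sqrt(22))/6 = 345 - 122*sqrt(22) ≈ -227.23)
y - G(743/((-66*(-10)))) = (345 - 122*sqrt(22)) - (881 + 743/((-66*(-10)))) = (345 - 122*sqrt(22)) - (881 + 743/660) = (345 - 122*sqrt(22)) - 1*582203/660 = (345 - 122*sqrt(22)) - 582203/660 = -354503/660 - 122*sqrt(22)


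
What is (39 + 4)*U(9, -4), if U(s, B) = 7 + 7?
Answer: 602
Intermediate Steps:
U(s, B) = 14
(39 + 4)*U(9, -4) = (39 + 4)*14 = 43*14 = 602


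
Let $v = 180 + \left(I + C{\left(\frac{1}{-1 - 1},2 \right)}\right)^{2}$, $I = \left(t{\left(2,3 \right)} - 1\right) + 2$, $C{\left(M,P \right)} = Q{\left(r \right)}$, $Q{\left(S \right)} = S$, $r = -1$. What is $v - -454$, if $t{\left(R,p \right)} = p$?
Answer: $643$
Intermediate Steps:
$C{\left(M,P \right)} = -1$
$I = 4$ ($I = \left(3 - 1\right) + 2 = 2 + 2 = 4$)
$v = 189$ ($v = 180 + \left(4 - 1\right)^{2} = 180 + 3^{2} = 180 + 9 = 189$)
$v - -454 = 189 - -454 = 189 + 454 = 643$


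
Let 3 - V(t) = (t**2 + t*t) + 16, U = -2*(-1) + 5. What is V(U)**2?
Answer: 12321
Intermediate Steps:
U = 7 (U = 2 + 5 = 7)
V(t) = -13 - 2*t**2 (V(t) = 3 - ((t**2 + t*t) + 16) = 3 - ((t**2 + t**2) + 16) = 3 - (2*t**2 + 16) = 3 - (16 + 2*t**2) = 3 + (-16 - 2*t**2) = -13 - 2*t**2)
V(U)**2 = (-13 - 2*7**2)**2 = (-13 - 2*49)**2 = (-13 - 98)**2 = (-111)**2 = 12321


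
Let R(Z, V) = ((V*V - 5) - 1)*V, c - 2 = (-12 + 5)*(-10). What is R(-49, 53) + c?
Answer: 148631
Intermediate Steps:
c = 72 (c = 2 + (-12 + 5)*(-10) = 2 - 7*(-10) = 2 + 70 = 72)
R(Z, V) = V*(-6 + V²) (R(Z, V) = ((V² - 5) - 1)*V = ((-5 + V²) - 1)*V = (-6 + V²)*V = V*(-6 + V²))
R(-49, 53) + c = 53*(-6 + 53²) + 72 = 53*(-6 + 2809) + 72 = 53*2803 + 72 = 148559 + 72 = 148631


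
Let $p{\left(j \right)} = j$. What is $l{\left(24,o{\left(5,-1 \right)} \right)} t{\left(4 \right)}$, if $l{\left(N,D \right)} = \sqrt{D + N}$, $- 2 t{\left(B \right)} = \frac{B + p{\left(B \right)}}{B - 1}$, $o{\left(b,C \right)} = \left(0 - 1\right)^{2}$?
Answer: $- \frac{20}{3} \approx -6.6667$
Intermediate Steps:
$o{\left(b,C \right)} = 1$ ($o{\left(b,C \right)} = \left(-1\right)^{2} = 1$)
$t{\left(B \right)} = - \frac{B}{-1 + B}$ ($t{\left(B \right)} = - \frac{\left(B + B\right) \frac{1}{B - 1}}{2} = - \frac{2 B \frac{1}{-1 + B}}{2} = - \frac{B}{-1 + B}$)
$l{\left(24,o{\left(5,-1 \right)} \right)} t{\left(4 \right)} = \sqrt{1 + 24} \left(\left(-1\right) 4 \frac{1}{-1 + 4}\right) = \sqrt{25} \left(\left(-1\right) 4 \cdot \frac{1}{3}\right) = 5 \left(\left(-1\right) 4 \cdot \frac{1}{3}\right) = 5 \left(- \frac{4}{3}\right) = - \frac{20}{3}$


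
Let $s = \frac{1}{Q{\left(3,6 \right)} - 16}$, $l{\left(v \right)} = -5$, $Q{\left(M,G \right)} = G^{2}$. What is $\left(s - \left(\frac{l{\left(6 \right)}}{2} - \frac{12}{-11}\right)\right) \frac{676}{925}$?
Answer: $\frac{54249}{50875} \approx 1.0663$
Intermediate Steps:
$s = \frac{1}{20}$ ($s = \frac{1}{6^{2} - 16} = \frac{1}{36 - 16} = \frac{1}{20} \approx 0.05$)
$\left(s - \left(\frac{l{\left(6 \right)}}{2} - \frac{12}{-11}\right)\right) \frac{676}{925} = \left(\frac{1}{20} - \left(- \frac{5}{2} - \frac{12}{-11}\right)\right) \frac{676}{925} = \left(\frac{1}{20} - \left(\left(-5\right) \frac{1}{2} - - \frac{12}{11}\right)\right) 676 \cdot \frac{1}{925} = \left(\frac{1}{20} - \left(- \frac{5}{2} + \frac{12}{11}\right)\right) \frac{676}{925} = \left(\frac{1}{20} - - \frac{31}{22}\right) \frac{676}{925} = \left(\frac{1}{20} + \frac{31}{22}\right) \frac{676}{925} = \frac{321}{220} \cdot \frac{676}{925} = \frac{54249}{50875}$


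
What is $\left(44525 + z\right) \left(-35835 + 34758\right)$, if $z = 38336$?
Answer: $-89241297$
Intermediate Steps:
$\left(44525 + z\right) \left(-35835 + 34758\right) = \left(44525 + 38336\right) \left(-35835 + 34758\right) = 82861 \left(-1077\right) = -89241297$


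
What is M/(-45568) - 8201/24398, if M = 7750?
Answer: -140696917/277942016 ≈ -0.50621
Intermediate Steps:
M/(-45568) - 8201/24398 = 7750/(-45568) - 8201/24398 = 7750*(-1/45568) - 8201*1/24398 = -3875/22784 - 8201/24398 = -140696917/277942016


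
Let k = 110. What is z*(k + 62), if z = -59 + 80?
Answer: 3612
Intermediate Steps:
z = 21
z*(k + 62) = 21*(110 + 62) = 21*172 = 3612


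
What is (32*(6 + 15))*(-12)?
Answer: -8064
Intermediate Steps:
(32*(6 + 15))*(-12) = (32*21)*(-12) = 672*(-12) = -8064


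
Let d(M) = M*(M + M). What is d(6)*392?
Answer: 28224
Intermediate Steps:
d(M) = 2*M**2 (d(M) = M*(2*M) = 2*M**2)
d(6)*392 = (2*6**2)*392 = (2*36)*392 = 72*392 = 28224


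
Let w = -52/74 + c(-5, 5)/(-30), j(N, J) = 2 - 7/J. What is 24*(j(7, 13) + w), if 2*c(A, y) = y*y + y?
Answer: 2988/481 ≈ 6.2121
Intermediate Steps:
c(A, y) = y/2 + y²/2 (c(A, y) = (y*y + y)/2 = (y² + y)/2 = (y + y²)/2 = y/2 + y²/2)
j(N, J) = 2 - 7/J
w = -89/74 (w = -52/74 + ((½)*5*(1 + 5))/(-30) = -52*1/74 + ((½)*5*6)*(-1/30) = -26/37 + 15*(-1/30) = -26/37 - ½ = -89/74 ≈ -1.2027)
24*(j(7, 13) + w) = 24*((2 - 7/13) - 89/74) = 24*(19/13 - 89/74) = 24*(249/962) = 2988/481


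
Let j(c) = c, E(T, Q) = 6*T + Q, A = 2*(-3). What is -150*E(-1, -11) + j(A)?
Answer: 2544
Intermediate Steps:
A = -6
E(T, Q) = Q + 6*T
-150*E(-1, -11) + j(A) = -150*(-11 + 6*(-1)) - 6 = -150*(-11 - 6) - 6 = -150*(-17) - 6 = 2550 - 6 = 2544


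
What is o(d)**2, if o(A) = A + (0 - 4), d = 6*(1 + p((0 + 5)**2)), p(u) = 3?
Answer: 400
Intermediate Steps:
d = 24 (d = 6*(1 + 3) = 6*4 = 24)
o(A) = -4 + A (o(A) = A - 4 = -4 + A)
o(d)**2 = (-4 + 24)**2 = 20**2 = 400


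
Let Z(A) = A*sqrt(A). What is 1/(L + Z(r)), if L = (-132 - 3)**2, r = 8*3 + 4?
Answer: 18225/332128673 - 56*sqrt(7)/332128673 ≈ 5.4427e-5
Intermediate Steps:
r = 28 (r = 24 + 4 = 28)
L = 18225 (L = (-135)**2 = 18225)
Z(A) = A**(3/2)
1/(L + Z(r)) = 1/(18225 + 28**(3/2)) = 1/(18225 + 56*sqrt(7))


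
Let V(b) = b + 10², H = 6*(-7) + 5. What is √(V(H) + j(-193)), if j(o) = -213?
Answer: 5*I*√6 ≈ 12.247*I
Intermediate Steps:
H = -37 (H = -42 + 5 = -37)
V(b) = 100 + b (V(b) = b + 100 = 100 + b)
√(V(H) + j(-193)) = √((100 - 37) - 213) = √(63 - 213) = √(-150) = 5*I*√6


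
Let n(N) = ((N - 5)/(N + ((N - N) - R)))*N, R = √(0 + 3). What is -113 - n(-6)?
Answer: -101 - 2*√3 ≈ -104.46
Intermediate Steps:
R = √3 ≈ 1.7320
n(N) = N*(-5 + N)/(N - √3) (n(N) = ((N - 5)/(N + ((N - N) - √3)))*N = ((-5 + N)/(N + (0 - √3)))*N = ((-5 + N)/(N - √3))*N = N*(-5 + N)/(N - √3))
-113 - n(-6) = -113 - (-6)*(-5 - 6)/(-6 - √3) = -113 - (-6)*(-11)/(-6 - √3) = -113 - 66/(-6 - √3)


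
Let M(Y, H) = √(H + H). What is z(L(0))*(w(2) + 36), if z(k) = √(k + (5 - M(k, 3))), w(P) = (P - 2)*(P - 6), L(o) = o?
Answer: 36*√(5 - √6) ≈ 57.493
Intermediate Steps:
M(Y, H) = √2*√H (M(Y, H) = √(2*H) = √2*√H)
w(P) = (-6 + P)*(-2 + P) (w(P) = (-2 + P)*(-6 + P) = (-6 + P)*(-2 + P))
z(k) = √(5 + k - √6) (z(k) = √(k + (5 - √2*√3)) = √(k + (5 - √6)) = √(5 + k - √6))
z(L(0))*(w(2) + 36) = √(5 + 0 - √6)*((12 + 2² - 8*2) + 36) = √(5 - √6)*((12 + 4 - 16) + 36) = √(5 - √6)*(0 + 36) = √(5 - √6)*36 = 36*√(5 - √6)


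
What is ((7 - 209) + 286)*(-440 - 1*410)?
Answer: -71400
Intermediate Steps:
((7 - 209) + 286)*(-440 - 1*410) = (-202 + 286)*(-440 - 410) = 84*(-850) = -71400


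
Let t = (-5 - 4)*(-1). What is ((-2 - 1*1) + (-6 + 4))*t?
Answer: -45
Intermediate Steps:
t = 9 (t = -9*(-1) = 9)
((-2 - 1*1) + (-6 + 4))*t = ((-2 - 1*1) + (-6 + 4))*9 = ((-2 - 1) - 2)*9 = (-3 - 2)*9 = -5*9 = -45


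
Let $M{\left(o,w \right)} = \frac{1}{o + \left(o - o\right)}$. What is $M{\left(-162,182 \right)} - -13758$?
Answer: $\frac{2228795}{162} \approx 13758.0$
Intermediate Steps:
$M{\left(o,w \right)} = \frac{1}{o}$ ($M{\left(o,w \right)} = \frac{1}{o + 0} = \frac{1}{o}$)
$M{\left(-162,182 \right)} - -13758 = \frac{1}{-162} - -13758 = - \frac{1}{162} + 13758 = \frac{2228795}{162}$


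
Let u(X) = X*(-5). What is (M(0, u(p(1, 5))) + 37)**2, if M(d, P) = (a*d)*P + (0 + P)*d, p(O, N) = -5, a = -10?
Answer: 1369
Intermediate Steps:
u(X) = -5*X
M(d, P) = -9*P*d (M(d, P) = (-10*d)*P + (0 + P)*d = -10*P*d + P*d = -9*P*d)
(M(0, u(p(1, 5))) + 37)**2 = (-9*(-5*(-5))*0 + 37)**2 = (-9*25*0 + 37)**2 = (0 + 37)**2 = 37**2 = 1369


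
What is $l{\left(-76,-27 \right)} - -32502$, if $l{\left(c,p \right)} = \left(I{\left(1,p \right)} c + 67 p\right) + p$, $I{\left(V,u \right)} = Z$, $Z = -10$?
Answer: $31426$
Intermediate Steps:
$I{\left(V,u \right)} = -10$
$l{\left(c,p \right)} = - 10 c + 68 p$ ($l{\left(c,p \right)} = \left(- 10 c + 67 p\right) + p = - 10 c + 68 p$)
$l{\left(-76,-27 \right)} - -32502 = \left(\left(-10\right) \left(-76\right) + 68 \left(-27\right)\right) - -32502 = \left(760 - 1836\right) + 32502 = -1076 + 32502 = 31426$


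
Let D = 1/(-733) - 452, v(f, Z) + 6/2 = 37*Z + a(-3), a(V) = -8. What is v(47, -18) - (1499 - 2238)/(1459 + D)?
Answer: -499172323/738130 ≈ -676.27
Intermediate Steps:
v(f, Z) = -11 + 37*Z (v(f, Z) = -3 + (37*Z - 8) = -3 + (-8 + 37*Z) = -11 + 37*Z)
D = -331317/733 (D = -1/733 - 452 = -331317/733 ≈ -452.00)
v(47, -18) - (1499 - 2238)/(1459 + D) = (-11 + 37*(-18)) - (1499 - 2238)/(1459 - 331317/733) = (-11 - 666) - (-739)/738130/733 = -677 - (-739)*733/738130 = -677 - 1*(-541687/738130) = -677 + 541687/738130 = -499172323/738130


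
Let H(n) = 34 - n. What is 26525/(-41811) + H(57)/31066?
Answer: -117855329/185557218 ≈ -0.63514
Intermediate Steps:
26525/(-41811) + H(57)/31066 = 26525/(-41811) + (34 - 1*57)/31066 = 26525*(-1/41811) + (34 - 57)*(1/31066) = -26525/41811 - 23*1/31066 = -26525/41811 - 23/31066 = -117855329/185557218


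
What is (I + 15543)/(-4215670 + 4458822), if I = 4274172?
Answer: 4289715/243152 ≈ 17.642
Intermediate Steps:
(I + 15543)/(-4215670 + 4458822) = (4274172 + 15543)/(-4215670 + 4458822) = 4289715/243152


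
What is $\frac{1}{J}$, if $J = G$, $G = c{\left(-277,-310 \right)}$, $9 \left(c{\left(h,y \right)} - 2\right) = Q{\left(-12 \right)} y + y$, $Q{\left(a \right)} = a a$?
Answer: $- \frac{9}{44932} \approx -0.0002003$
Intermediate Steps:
$Q{\left(a \right)} = a^{2}$
$c{\left(h,y \right)} = 2 + \frac{145 y}{9}$ ($c{\left(h,y \right)} = 2 + \frac{\left(-12\right)^{2} y + y}{9} = 2 + \frac{144 y + y}{9} = 2 + \frac{145 y}{9}$)
$G = - \frac{44932}{9}$ ($G = 2 + \frac{145}{9} \left(-310\right) = 2 - \frac{44950}{9} = - \frac{44932}{9} \approx -4992.4$)
$J = - \frac{44932}{9} \approx -4992.4$
$\frac{1}{J} = \frac{1}{- \frac{44932}{9}} = - \frac{9}{44932}$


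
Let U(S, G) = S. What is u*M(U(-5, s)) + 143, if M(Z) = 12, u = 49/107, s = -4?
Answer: 15889/107 ≈ 148.50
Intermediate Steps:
u = 49/107 (u = 49*(1/107) = 49/107 ≈ 0.45794)
u*M(U(-5, s)) + 143 = (49/107)*12 + 143 = 588/107 + 143 = 15889/107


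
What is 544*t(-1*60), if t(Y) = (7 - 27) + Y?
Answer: -43520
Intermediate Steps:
t(Y) = -20 + Y
544*t(-1*60) = 544*(-20 - 1*60) = 544*(-20 - 60) = 544*(-80) = -43520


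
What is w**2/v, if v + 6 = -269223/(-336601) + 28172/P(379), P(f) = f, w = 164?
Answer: 3431170567984/8819328215 ≈ 389.05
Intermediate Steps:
v = 8819328215/127571779 (v = -6 + (-269223/(-336601) + 28172/379) = -6 + (-269223*(-1/336601) + 28172*(1/379)) = -6 + (269223/336601 + 28172/379) = -6 + 9584758889/127571779 = 8819328215/127571779 ≈ 69.132)
w**2/v = 164**2/(8819328215/127571779) = 26896*(127571779/8819328215) = 3431170567984/8819328215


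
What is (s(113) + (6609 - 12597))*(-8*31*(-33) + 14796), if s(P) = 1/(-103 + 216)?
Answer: -15549256140/113 ≈ -1.3760e+8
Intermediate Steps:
s(P) = 1/113
(s(113) + (6609 - 12597))*(-8*31*(-33) + 14796) = (1/113 + (6609 - 12597))*(-8*31*(-33) + 14796) = (1/113 - 5988)*(-248*(-33) + 14796) = -676643*(8184 + 14796)/113 = -676643/113*22980 = -15549256140/113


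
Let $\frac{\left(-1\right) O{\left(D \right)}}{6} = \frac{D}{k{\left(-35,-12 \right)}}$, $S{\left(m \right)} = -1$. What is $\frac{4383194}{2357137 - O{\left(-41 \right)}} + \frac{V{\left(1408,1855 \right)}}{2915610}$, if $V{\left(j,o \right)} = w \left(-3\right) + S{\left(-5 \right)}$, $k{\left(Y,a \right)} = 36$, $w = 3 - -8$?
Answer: $\frac{38338812347743}{20617416855705} \approx 1.8595$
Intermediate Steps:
$w = 11$ ($w = 3 + 8 = 11$)
$V{\left(j,o \right)} = -34$ ($V{\left(j,o \right)} = 11 \left(-3\right) - 1 = -33 - 1 = -34$)
$O{\left(D \right)} = - \frac{D}{6}$ ($O{\left(D \right)} = - 6 \frac{D}{36} = - \frac{D}{6}$)
$\frac{4383194}{2357137 - O{\left(-41 \right)}} + \frac{V{\left(1408,1855 \right)}}{2915610} = \frac{4383194}{2357137 - \left(- \frac{1}{6}\right) \left(-41\right)} - \frac{34}{2915610} = \frac{4383194}{2357137 - \frac{41}{6}} - \frac{17}{1457805} = \frac{4383194}{\frac{14142781}{6}} - \frac{17}{1457805} = 4383194 \cdot \frac{6}{14142781} - \frac{17}{1457805} = \frac{26299164}{14142781} - \frac{17}{1457805} = \frac{38338812347743}{20617416855705}$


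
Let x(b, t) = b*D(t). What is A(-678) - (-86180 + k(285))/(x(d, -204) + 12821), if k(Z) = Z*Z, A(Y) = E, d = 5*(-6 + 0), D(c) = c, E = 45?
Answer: 857300/18941 ≈ 45.262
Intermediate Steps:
d = -30 (d = 5*(-6) = -30)
x(b, t) = b*t
A(Y) = 45
k(Z) = Z**2
A(-678) - (-86180 + k(285))/(x(d, -204) + 12821) = 45 - (-86180 + 285**2)/(-30*(-204) + 12821) = 45 - (-86180 + 81225)/(6120 + 12821) = 45 - (-4955)/18941 = 45 - 1*(-4955/18941) = 45 + 4955/18941 = 857300/18941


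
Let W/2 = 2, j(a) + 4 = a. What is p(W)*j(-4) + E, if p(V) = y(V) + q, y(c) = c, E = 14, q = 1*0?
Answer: -18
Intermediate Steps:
j(a) = -4 + a
q = 0
W = 4 (W = 2*2 = 4)
p(V) = V (p(V) = V + 0 = V)
p(W)*j(-4) + E = 4*(-4 - 4) + 14 = 4*(-8) + 14 = -32 + 14 = -18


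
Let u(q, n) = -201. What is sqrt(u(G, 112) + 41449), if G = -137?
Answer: 4*sqrt(2578) ≈ 203.10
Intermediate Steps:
sqrt(u(G, 112) + 41449) = sqrt(-201 + 41449) = sqrt(41248) = 4*sqrt(2578)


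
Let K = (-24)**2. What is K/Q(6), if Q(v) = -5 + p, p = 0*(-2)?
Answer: -576/5 ≈ -115.20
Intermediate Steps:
p = 0
K = 576
Q(v) = -5 (Q(v) = -5 + 0 = -5)
K/Q(6) = 576/(-5) = 576*(-1/5) = -576/5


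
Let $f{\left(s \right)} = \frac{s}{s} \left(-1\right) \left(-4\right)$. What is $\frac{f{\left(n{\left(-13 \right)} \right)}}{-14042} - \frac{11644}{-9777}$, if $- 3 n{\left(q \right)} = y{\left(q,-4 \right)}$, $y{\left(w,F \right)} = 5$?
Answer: $\frac{81732970}{68644317} \approx 1.1907$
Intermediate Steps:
$n{\left(q \right)} = - \frac{5}{3}$ ($n{\left(q \right)} = \left(- \frac{1}{3}\right) 5 = - \frac{5}{3}$)
$f{\left(s \right)} = 4$ ($f{\left(s \right)} = 1 \left(-1\right) \left(-4\right) = \left(-1\right) \left(-4\right) = 4$)
$\frac{f{\left(n{\left(-13 \right)} \right)}}{-14042} - \frac{11644}{-9777} = \frac{4}{-14042} - \frac{11644}{-9777} = 4 \left(- \frac{1}{14042}\right) - - \frac{11644}{9777} = - \frac{2}{7021} + \frac{11644}{9777} = \frac{81732970}{68644317}$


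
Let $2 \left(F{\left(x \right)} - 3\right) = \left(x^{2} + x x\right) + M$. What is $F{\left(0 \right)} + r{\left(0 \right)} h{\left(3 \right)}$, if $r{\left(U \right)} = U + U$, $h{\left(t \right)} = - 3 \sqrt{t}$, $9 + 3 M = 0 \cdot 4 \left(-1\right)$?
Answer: $\frac{3}{2} \approx 1.5$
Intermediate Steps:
$M = -3$ ($M = -3 + \frac{0 \cdot 4 \left(-1\right)}{3} = -3 + \frac{0 \left(-1\right)}{3} = -3 + \frac{1}{3} \cdot 0 = -3 + 0 = -3$)
$F{\left(x \right)} = \frac{3}{2} + x^{2}$ ($F{\left(x \right)} = 3 + \frac{\left(x^{2} + x x\right) - 3}{2} = 3 + \frac{\left(x^{2} + x^{2}\right) - 3}{2} = 3 + \frac{2 x^{2} - 3}{2} = 3 + \frac{-3 + 2 x^{2}}{2} = 3 + \left(- \frac{3}{2} + x^{2}\right) = \frac{3}{2} + x^{2}$)
$r{\left(U \right)} = 2 U$
$F{\left(0 \right)} + r{\left(0 \right)} h{\left(3 \right)} = \left(\frac{3}{2} + 0^{2}\right) + 2 \cdot 0 \left(- 3 \sqrt{3}\right) = \left(\frac{3}{2} + 0\right) + 0 \left(- 3 \sqrt{3}\right) = \frac{3}{2} + 0 = \frac{3}{2}$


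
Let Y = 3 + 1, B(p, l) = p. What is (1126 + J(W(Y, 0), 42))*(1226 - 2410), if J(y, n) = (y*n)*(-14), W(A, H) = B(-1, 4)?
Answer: -2029376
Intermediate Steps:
Y = 4
W(A, H) = -1
J(y, n) = -14*n*y (J(y, n) = (n*y)*(-14) = -14*n*y)
(1126 + J(W(Y, 0), 42))*(1226 - 2410) = (1126 - 14*42*(-1))*(1226 - 2410) = (1126 + 588)*(-1184) = 1714*(-1184) = -2029376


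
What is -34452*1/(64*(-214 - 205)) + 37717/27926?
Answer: 246690703/93607952 ≈ 2.6354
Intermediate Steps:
-34452*1/(64*(-214 - 205)) + 37717/27926 = -34452/(64*(-419)) + 37717*(1/27926) = -34452/(-26816) + 37717/27926 = -34452*(-1/26816) + 37717/27926 = 8613/6704 + 37717/27926 = 246690703/93607952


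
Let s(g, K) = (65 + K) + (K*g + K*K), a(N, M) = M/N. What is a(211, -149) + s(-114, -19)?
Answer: 542754/211 ≈ 2572.3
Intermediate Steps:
s(g, K) = 65 + K + K² + K*g (s(g, K) = (65 + K) + (K*g + K²) = (65 + K) + (K² + K*g) = 65 + K + K² + K*g)
a(211, -149) + s(-114, -19) = -149/211 + (65 - 19 + (-19)² - 19*(-114)) = -149*1/211 + (65 - 19 + 361 + 2166) = -149/211 + 2573 = 542754/211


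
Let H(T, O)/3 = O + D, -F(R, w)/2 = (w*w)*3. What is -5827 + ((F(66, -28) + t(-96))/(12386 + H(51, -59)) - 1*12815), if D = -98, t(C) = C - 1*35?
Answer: -44424853/2383 ≈ -18642.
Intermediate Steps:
t(C) = -35 + C (t(C) = C - 35 = -35 + C)
F(R, w) = -6*w² (F(R, w) = -2*w*w*3 = -2*w²*3 = -6*w²)
H(T, O) = -294 + 3*O (H(T, O) = 3*(O - 98) = 3*(-98 + O) = -294 + 3*O)
-5827 + ((F(66, -28) + t(-96))/(12386 + H(51, -59)) - 1*12815) = -5827 + ((-6*(-28)² + (-35 - 96))/(12386 + (-294 + 3*(-59))) - 1*12815) = -5827 + ((-6*784 - 131)/(12386 + (-294 - 177)) - 12815) = -5827 + ((-4704 - 131)/(12386 - 471) - 12815) = -5827 + (-4835/11915 - 12815) = -5827 + (-4835*1/11915 - 12815) = -5827 + (-967/2383 - 12815) = -5827 - 30539112/2383 = -44424853/2383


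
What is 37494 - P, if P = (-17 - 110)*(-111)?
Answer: 23397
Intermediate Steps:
P = 14097 (P = -127*(-111) = 14097)
37494 - P = 37494 - 1*14097 = 37494 - 14097 = 23397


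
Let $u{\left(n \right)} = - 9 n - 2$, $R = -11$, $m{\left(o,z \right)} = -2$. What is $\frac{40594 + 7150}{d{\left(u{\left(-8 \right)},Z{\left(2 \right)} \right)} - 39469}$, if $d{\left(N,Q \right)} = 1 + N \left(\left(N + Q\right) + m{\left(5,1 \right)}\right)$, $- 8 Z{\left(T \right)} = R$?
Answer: $- \frac{190976}{138447} \approx -1.3794$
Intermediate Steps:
$Z{\left(T \right)} = \frac{11}{8}$ ($Z{\left(T \right)} = \left(- \frac{1}{8}\right) \left(-11\right) = \frac{11}{8}$)
$u{\left(n \right)} = -2 - 9 n$
$d{\left(N,Q \right)} = 1 + N \left(-2 + N + Q\right)$ ($d{\left(N,Q \right)} = 1 + N \left(\left(N + Q\right) - 2\right) = 1 + N \left(-2 + N + Q\right)$)
$\frac{40594 + 7150}{d{\left(u{\left(-8 \right)},Z{\left(2 \right)} \right)} - 39469} = \frac{40594 + 7150}{\left(1 + \left(-2 - -72\right)^{2} - 2 \left(-2 - -72\right) + \left(-2 - -72\right) \frac{11}{8}\right) - 39469} = \frac{47744}{\left(1 + \left(-2 + 72\right)^{2} - 2 \left(-2 + 72\right) + \left(-2 + 72\right) \frac{11}{8}\right) - 39469} = \frac{47744}{\left(1 + 70^{2} - 140 + 70 \cdot \frac{11}{8}\right) - 39469} = \frac{47744}{\left(1 + 4900 - 140 + \frac{385}{4}\right) - 39469} = \frac{47744}{\frac{19429}{4} - 39469} = \frac{47744}{- \frac{138447}{4}} = 47744 \left(- \frac{4}{138447}\right) = - \frac{190976}{138447}$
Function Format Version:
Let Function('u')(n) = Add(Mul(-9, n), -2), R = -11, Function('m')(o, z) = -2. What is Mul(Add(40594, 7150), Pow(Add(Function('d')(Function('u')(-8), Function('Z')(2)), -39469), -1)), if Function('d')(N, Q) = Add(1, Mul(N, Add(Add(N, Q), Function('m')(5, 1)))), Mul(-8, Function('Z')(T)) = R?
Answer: Rational(-190976, 138447) ≈ -1.3794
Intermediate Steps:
Function('Z')(T) = Rational(11, 8) (Function('Z')(T) = Mul(Rational(-1, 8), -11) = Rational(11, 8))
Function('u')(n) = Add(-2, Mul(-9, n))
Function('d')(N, Q) = Add(1, Mul(N, Add(-2, N, Q))) (Function('d')(N, Q) = Add(1, Mul(N, Add(Add(N, Q), -2))) = Add(1, Mul(N, Add(-2, N, Q))))
Mul(Add(40594, 7150), Pow(Add(Function('d')(Function('u')(-8), Function('Z')(2)), -39469), -1)) = Mul(Add(40594, 7150), Pow(Add(Add(1, Pow(Add(-2, Mul(-9, -8)), 2), Mul(-2, Add(-2, Mul(-9, -8))), Mul(Add(-2, Mul(-9, -8)), Rational(11, 8))), -39469), -1)) = Mul(47744, Pow(Add(Add(1, Pow(Add(-2, 72), 2), Mul(-2, Add(-2, 72)), Mul(Add(-2, 72), Rational(11, 8))), -39469), -1)) = Mul(47744, Pow(Add(Add(1, Pow(70, 2), Mul(-2, 70), Mul(70, Rational(11, 8))), -39469), -1)) = Mul(47744, Pow(Add(Add(1, 4900, -140, Rational(385, 4)), -39469), -1)) = Mul(47744, Pow(Add(Rational(19429, 4), -39469), -1)) = Mul(47744, Pow(Rational(-138447, 4), -1)) = Mul(47744, Rational(-4, 138447)) = Rational(-190976, 138447)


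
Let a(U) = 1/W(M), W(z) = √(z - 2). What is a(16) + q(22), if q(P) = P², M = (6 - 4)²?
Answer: 484 + √2/2 ≈ 484.71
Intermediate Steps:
M = 4 (M = 2² = 4)
W(z) = √(-2 + z)
a(U) = √2/2 (a(U) = 1/(√(-2 + 4)) = 1/(√2) = √2/2)
a(16) + q(22) = √2/2 + 22² = √2/2 + 484 = 484 + √2/2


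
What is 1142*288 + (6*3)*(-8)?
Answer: 328752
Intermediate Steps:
1142*288 + (6*3)*(-8) = 328896 + 18*(-8) = 328896 - 144 = 328752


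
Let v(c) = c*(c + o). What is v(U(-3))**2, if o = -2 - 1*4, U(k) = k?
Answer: 729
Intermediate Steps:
o = -6 (o = -2 - 4 = -6)
v(c) = c*(-6 + c) (v(c) = c*(c - 6) = c*(-6 + c))
v(U(-3))**2 = (-3*(-6 - 3))**2 = (-3*(-9))**2 = 27**2 = 729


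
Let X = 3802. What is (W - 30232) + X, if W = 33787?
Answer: 7357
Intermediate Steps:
(W - 30232) + X = (33787 - 30232) + 3802 = 3555 + 3802 = 7357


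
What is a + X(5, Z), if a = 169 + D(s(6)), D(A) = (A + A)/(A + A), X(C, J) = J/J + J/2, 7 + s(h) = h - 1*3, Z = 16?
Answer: 179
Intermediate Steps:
s(h) = -10 + h (s(h) = -7 + (h - 1*3) = -7 + (h - 3) = -7 + (-3 + h) = -10 + h)
X(C, J) = 1 + J/2 (X(C, J) = 1 + J*(½) = 1 + J/2)
D(A) = 1 (D(A) = (2*A)/((2*A)) = (2*A)*(1/(2*A)) = 1)
a = 170 (a = 169 + 1 = 170)
a + X(5, Z) = 170 + (1 + (½)*16) = 170 + (1 + 8) = 170 + 9 = 179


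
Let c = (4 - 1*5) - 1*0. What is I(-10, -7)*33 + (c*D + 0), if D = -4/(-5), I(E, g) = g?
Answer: -1159/5 ≈ -231.80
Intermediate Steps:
c = -1 (c = (4 - 5) + 0 = -1 + 0 = -1)
D = ⅘ (D = -4*(-⅕) = ⅘ ≈ 0.80000)
I(-10, -7)*33 + (c*D + 0) = -7*33 + (-1*⅘ + 0) = -231 + (-⅘ + 0) = -231 - ⅘ = -1159/5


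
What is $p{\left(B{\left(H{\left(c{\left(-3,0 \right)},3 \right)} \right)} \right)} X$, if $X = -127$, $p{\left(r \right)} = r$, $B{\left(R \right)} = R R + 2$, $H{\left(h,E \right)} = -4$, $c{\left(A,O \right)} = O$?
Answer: $-2286$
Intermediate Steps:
$B{\left(R \right)} = 2 + R^{2}$ ($B{\left(R \right)} = R^{2} + 2 = 2 + R^{2}$)
$p{\left(B{\left(H{\left(c{\left(-3,0 \right)},3 \right)} \right)} \right)} X = \left(2 + \left(-4\right)^{2}\right) \left(-127\right) = \left(2 + 16\right) \left(-127\right) = 18 \left(-127\right) = -2286$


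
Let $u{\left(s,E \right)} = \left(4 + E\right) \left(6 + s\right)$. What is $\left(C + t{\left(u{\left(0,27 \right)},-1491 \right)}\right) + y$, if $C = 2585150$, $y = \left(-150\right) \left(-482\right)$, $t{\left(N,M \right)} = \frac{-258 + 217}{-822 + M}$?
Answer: $\frac{6146681891}{2313} \approx 2.6574 \cdot 10^{6}$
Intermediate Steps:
$t{\left(N,M \right)} = - \frac{41}{-822 + M}$
$y = 72300$
$\left(C + t{\left(u{\left(0,27 \right)},-1491 \right)}\right) + y = \left(2585150 - \frac{41}{-822 - 1491}\right) + 72300 = \left(2585150 - \frac{41}{-2313}\right) + 72300 = \left(2585150 - - \frac{41}{2313}\right) + 72300 = \left(2585150 + \frac{41}{2313}\right) + 72300 = \frac{5979451991}{2313} + 72300 = \frac{6146681891}{2313}$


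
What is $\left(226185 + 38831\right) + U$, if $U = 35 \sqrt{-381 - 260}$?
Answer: $265016 + 35 i \sqrt{641} \approx 2.6502 \cdot 10^{5} + 886.13 i$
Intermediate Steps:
$U = 35 i \sqrt{641}$ ($U = 35 \sqrt{-641} = 35 i \sqrt{641} \approx 886.13 i$)
$\left(226185 + 38831\right) + U = \left(226185 + 38831\right) + 35 i \sqrt{641} = 265016 + 35 i \sqrt{641}$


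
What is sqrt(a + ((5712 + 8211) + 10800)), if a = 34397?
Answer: 4*sqrt(3695) ≈ 243.15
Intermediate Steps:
sqrt(a + ((5712 + 8211) + 10800)) = sqrt(34397 + ((5712 + 8211) + 10800)) = sqrt(34397 + (13923 + 10800)) = sqrt(34397 + 24723) = sqrt(59120) = 4*sqrt(3695)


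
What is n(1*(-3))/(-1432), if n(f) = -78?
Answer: 39/716 ≈ 0.054469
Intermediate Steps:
n(1*(-3))/(-1432) = -78/(-1432) = -78*(-1/1432) = 39/716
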